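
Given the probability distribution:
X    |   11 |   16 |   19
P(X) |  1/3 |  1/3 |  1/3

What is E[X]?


E[X] = Σ x·P(X=x)
= (11)×(1/3) + (16)×(1/3) + (19)×(1/3)
= 46/3

E[X] = 46/3


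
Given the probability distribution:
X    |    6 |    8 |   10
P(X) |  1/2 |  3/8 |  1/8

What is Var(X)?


E[X] = 29/4
E[X²] = 109/2
Var(X) = E[X²] - (E[X])² = 109/2 - 841/16 = 31/16

Var(X) = 31/16 ≈ 1.9375


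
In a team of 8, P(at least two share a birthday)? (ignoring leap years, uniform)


P(all different) = Π(365-i)/365 for i=0..7
= 0.925665
P(match) = 1 - 0.925665 = 0.074335

P ≈ 0.0743 ≈ 7.43%


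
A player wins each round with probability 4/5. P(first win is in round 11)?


Geometric: P(X=11) = (1-p)^(k-1)×p = (1/5)^10×4/5 = 4/48828125

P(X=11) = 4/48828125 ≈ 0.00%


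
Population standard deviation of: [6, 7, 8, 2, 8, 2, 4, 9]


Mean = 46/8 = 23/4
  (6-23/4)²=1/16
  (7-23/4)²=25/16
  (8-23/4)²=81/16
  (2-23/4)²=225/16
  (8-23/4)²=81/16
  (2-23/4)²=225/16
  (4-23/4)²=49/16
  (9-23/4)²=169/16
Σ(x-μ)² = 107/2
σ² = (107/2)/8 = 107/16

σ = √(107/16) ≈ 2.5860


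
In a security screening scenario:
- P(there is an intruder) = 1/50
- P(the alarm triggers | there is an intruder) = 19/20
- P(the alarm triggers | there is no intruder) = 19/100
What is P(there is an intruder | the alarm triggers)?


Using Bayes' theorem:
P(A|B) = P(B|A)·P(A) / P(B)

P(the alarm triggers) = 19/20 × 1/50 + 19/100 × 49/50
= 19/1000 + 931/5000 = 513/2500

P(there is an intruder|the alarm triggers) = (19/1000) / (513/2500) = 5/54

P(there is an intruder|the alarm triggers) = 5/54 ≈ 9.26%


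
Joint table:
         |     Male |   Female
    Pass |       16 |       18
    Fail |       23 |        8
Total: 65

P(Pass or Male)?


P(Pass∨Male) = P(Pass) + P(Male) - P(Pass∧Male)
= (34 + 39 - 16)/65 = 57/65

P = 57/65 ≈ 87.69%


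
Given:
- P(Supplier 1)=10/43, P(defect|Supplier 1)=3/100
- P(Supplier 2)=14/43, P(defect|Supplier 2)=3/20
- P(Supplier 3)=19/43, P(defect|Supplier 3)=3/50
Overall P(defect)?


P(B) = Σ P(B|Aᵢ)×P(Aᵢ)
  3/100×10/43 = 3/430
  3/20×14/43 = 21/430
  3/50×19/43 = 57/2150
Sum = 177/2150

P(defect) = 177/2150 ≈ 8.23%


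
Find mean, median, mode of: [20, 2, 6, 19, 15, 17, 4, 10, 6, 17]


Sorted: [2, 4, 6, 6, 10, 15, 17, 17, 19, 20]
Mean = 116/10 = 58/5
Median = 25/2
Freq: {20: 1, 2: 1, 6: 2, 19: 1, 15: 1, 17: 2, 4: 1, 10: 1}
Mode: [6, 17]

Mean=58/5, Median=25/2, Mode=[6, 17]


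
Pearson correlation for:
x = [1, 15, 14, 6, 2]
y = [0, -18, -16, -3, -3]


n=5, Σx=38, Σy=-40, Σxy=-518, Σx²=462, Σy²=598
r = (5×(-518) - 38×(-40))/√((5×462 - 38²)(5×598 - (-40)²))
= -1070/√(866×1390) = -1070/√1203740 ≈ -1070/1097.1509 ≈ -0.9753

r ≈ -0.9753


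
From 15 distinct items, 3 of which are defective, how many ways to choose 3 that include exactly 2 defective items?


Choose 2 of the 3 defective items and 1 of the other 12 items:
C(3,2)×C(12,1) = 3×12 = 36

36


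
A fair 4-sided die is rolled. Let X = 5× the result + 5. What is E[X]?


E[die] = (1+4)/2 = 5/2
E[X] = 5×5/2 + 5 = 35/2

E[X] = 35/2


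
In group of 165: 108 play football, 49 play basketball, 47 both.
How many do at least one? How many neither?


|A∪B| = 108+49-47 = 110
Neither = 165-110 = 55

At least one: 110; Neither: 55


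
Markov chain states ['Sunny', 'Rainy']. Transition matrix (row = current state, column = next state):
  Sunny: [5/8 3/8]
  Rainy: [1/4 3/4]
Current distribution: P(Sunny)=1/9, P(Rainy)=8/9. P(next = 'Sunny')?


P(next=Sunny) = Σᵢ P(now=i)×P(i→Sunny)
= 1/9×5/8 + 8/9×1/4
= 5/72 + 2/9 = 7/24

P = 7/24 ≈ 0.2917


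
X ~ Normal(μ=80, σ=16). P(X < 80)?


z = (80-80)/16 = 0.0
P(Z < 0.0) = 0.5000

P(X < 80) ≈ 0.5000


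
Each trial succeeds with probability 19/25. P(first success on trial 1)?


Geometric: P(X=1) = (1-p)^(k-1)×p = (6/25)^0×19/25 = 19/25

P(X=1) = 19/25 ≈ 76.00%


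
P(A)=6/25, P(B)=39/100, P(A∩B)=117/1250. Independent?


P(A)×P(B) = 117/1250
P(A∩B) = 117/1250
Equal ✓ → Independent

Yes, independent


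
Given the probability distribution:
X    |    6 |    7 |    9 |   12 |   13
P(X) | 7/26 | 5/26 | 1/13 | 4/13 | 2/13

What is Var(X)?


E[X] = 243/26
E[X²] = 2487/26
Var(X) = E[X²] - (E[X])² = 2487/26 - 59049/676 = 5613/676

Var(X) = 5613/676 ≈ 8.3033


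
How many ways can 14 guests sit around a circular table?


Circular arrangements of 14 distinct objects: fix one position to break rotational symmetry.
(n-1)! = 13! = 6227020800

6227020800


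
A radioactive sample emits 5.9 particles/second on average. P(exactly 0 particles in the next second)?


Poisson(λ=5.9): P(X=0) = e^(-λ)×λ^k/k!
= e^(-5.9) × 5.9^0 / 0!
≈ 0.002739444819 × 1 / 1 ≈ 0.002739

P(X=0) ≈ 0.002739 ≈ 0.27%


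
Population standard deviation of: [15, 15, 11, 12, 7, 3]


Mean = 63/6 = 21/2
  (15-21/2)²=81/4
  (15-21/2)²=81/4
  (11-21/2)²=1/4
  (12-21/2)²=9/4
  (7-21/2)²=49/4
  (3-21/2)²=225/4
Σ(x-μ)² = 223/2
σ² = (223/2)/6 = 223/12

σ = √(223/12) ≈ 4.3108


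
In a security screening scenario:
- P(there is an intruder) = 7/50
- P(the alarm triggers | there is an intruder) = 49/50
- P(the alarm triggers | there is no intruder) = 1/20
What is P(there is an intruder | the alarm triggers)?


Using Bayes' theorem:
P(A|B) = P(B|A)·P(A) / P(B)

P(the alarm triggers) = 49/50 × 7/50 + 1/20 × 43/50
= 343/2500 + 43/1000 = 901/5000

P(there is an intruder|the alarm triggers) = (343/2500) / (901/5000) = 686/901

P(there is an intruder|the alarm triggers) = 686/901 ≈ 76.14%


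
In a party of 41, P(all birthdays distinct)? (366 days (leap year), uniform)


P(all different) = Π(366-i)/366 for i=0..40
= (366/366)×(365/366)×...×(326/366)
= 0.097493

P ≈ 0.0975 ≈ 9.75%


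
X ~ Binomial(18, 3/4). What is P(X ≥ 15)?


P(X ≥ 15) = Σ P(X=i) for i=15..18
P(X=15) = 731794257/4294967296
P(X=16) = 6586148313/68719476736
P(X=17) = 1162261467/34359738368
P(X=18) = 387420489/68719476736
Sum = 2625849981/8589934592

P(X ≥ 15) = 2625849981/8589934592 ≈ 30.57%


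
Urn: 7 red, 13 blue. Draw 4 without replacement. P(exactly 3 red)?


Hypergeometric: C(7,3)×C(13,1)/C(20,4)
= 35×13/4845 = 91/969

P(X=3) = 91/969 ≈ 9.39%


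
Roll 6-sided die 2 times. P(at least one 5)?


P(no 5)^2 = (5/6)^2 = 25/36
P(≥1) = 1 - 25/36 = 11/36

P = 11/36 ≈ 30.56%


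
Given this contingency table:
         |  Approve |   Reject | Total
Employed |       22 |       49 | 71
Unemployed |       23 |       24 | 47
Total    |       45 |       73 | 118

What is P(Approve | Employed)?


P(Approve | Employed) = 22/(22+49) = 22/71

P(Approve|Employed) = 22/71 ≈ 30.99%


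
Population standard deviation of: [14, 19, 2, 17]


Mean = 52/4 = 13
  (14-13)²=1
  (19-13)²=36
  (2-13)²=121
  (17-13)²=16
Σ(x-μ)² = 174
σ² = 174/4 = 87/2

σ = √(87/2) ≈ 6.5955


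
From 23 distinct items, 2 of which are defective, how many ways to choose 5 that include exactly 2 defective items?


Choose 2 of the 2 defective items and 3 of the other 21 items:
C(2,2)×C(21,3) = 1×1330 = 1330

1330


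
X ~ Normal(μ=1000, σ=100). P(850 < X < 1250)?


z₁=(850-1000)/100=-1.5, z₂=(1250-1000)/100=2.5
P = Φ(2.5) - Φ(-1.5) = 0.993790 - 0.066807 = 0.926983 ≈ 0.9270

P(850 < X < 1250) ≈ 0.9270


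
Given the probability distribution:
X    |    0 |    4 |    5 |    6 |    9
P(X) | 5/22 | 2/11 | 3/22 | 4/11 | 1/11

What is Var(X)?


E[X] = 97/22
E[X²] = 589/22
Var(X) = E[X²] - (E[X])² = 589/22 - 9409/484 = 3549/484

Var(X) = 3549/484 ≈ 7.3326


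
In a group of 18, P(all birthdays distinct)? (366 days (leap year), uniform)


P(all different) = Π(366-i)/366 for i=0..17
= (366/366)×(365/366)×...×(349/366)
= 0.653862

P ≈ 0.6539 ≈ 65.39%


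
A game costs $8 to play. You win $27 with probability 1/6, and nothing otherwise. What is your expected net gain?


E[gain] = (27-8)×1/6 + (-8)×5/6
= 19/6 - 20/3 = -7/2

Expected net gain = $-7/2 ≈ $-3.50


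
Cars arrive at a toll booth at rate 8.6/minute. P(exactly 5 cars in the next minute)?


Poisson(λ=8.6): P(X=5) = e^(-λ)×λ^k/k!
= e^(-8.6) × 8.6^5 / 5!
≈ 0.0001841057937 × 47042.70176 / 120 ≈ 0.072174

P(X=5) ≈ 0.072174 ≈ 7.22%


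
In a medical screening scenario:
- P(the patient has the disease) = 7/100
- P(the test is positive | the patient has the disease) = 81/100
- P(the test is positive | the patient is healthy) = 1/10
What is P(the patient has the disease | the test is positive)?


Using Bayes' theorem:
P(A|B) = P(B|A)·P(A) / P(B)

P(the test is positive) = 81/100 × 7/100 + 1/10 × 93/100
= 567/10000 + 93/1000 = 1497/10000

P(the patient has the disease|the test is positive) = (567/10000) / (1497/10000) = 189/499

P(the patient has the disease|the test is positive) = 189/499 ≈ 37.88%


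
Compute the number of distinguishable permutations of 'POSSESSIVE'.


Letters: 10, freq: {'P': 1, 'O': 1, 'S': 4, 'E': 2, 'I': 1, 'V': 1}
10!/(1!×1!×4!×2!×1!×1!) = 3628800/48 = 75600

75600


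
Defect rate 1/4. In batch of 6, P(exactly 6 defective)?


Binomial: P(X=6) = C(6,6)×p^6×(1-p)^0
= 1 × 1/4096 × 1 = 1/4096

P(X=6) = 1/4096 ≈ 0.02%


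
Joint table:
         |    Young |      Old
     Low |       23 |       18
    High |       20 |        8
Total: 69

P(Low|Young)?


P(Low|Young) = 23/(23+20) = 23/43

P = 23/43 ≈ 53.49%


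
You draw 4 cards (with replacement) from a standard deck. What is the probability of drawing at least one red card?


P(not a red card) = 26/52 = 1/2
P(none in 4 draws) = (1/2)^4 = 1/16
P(≥1 red card) = 1 - 1/16 = 15/16

P = 15/16 ≈ 93.75%


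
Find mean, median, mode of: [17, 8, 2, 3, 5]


Sorted: [2, 3, 5, 8, 17]
Mean = 35/5 = 7
Median = 5
Freq: {17: 1, 8: 1, 2: 1, 3: 1, 5: 1}
Mode: No mode

Mean=7, Median=5, Mode=No mode


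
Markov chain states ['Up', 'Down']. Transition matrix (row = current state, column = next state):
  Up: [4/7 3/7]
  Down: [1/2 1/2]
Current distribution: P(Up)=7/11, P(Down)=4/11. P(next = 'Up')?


P(next=Up) = Σᵢ P(now=i)×P(i→Up)
= 7/11×4/7 + 4/11×1/2
= 4/11 + 2/11 = 6/11

P = 6/11 ≈ 0.5455


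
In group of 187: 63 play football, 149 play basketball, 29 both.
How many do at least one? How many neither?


|A∪B| = 63+149-29 = 183
Neither = 187-183 = 4

At least one: 183; Neither: 4


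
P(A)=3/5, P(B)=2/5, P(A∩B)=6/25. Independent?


P(A)×P(B) = 6/25
P(A∩B) = 6/25
Equal ✓ → Independent

Yes, independent


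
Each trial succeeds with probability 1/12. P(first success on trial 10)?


Geometric: P(X=10) = (1-p)^(k-1)×p = (11/12)^9×1/12 = 2357947691/61917364224

P(X=10) = 2357947691/61917364224 ≈ 3.81%


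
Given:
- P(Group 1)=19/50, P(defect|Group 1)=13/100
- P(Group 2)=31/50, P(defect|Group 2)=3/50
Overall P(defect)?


P(B) = Σ P(B|Aᵢ)×P(Aᵢ)
  13/100×19/50 = 247/5000
  3/50×31/50 = 93/2500
Sum = 433/5000

P(defect) = 433/5000 ≈ 8.66%


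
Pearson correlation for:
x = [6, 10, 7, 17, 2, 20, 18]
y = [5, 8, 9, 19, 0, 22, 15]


n=7, Σx=80, Σy=78, Σxy=1206, Σx²=1202, Σy²=1240
r = (7×1206 - 80×78)/√((7×1202 - 80²)(7×1240 - 78²))
= 2202/√(2014×2596) = 2202/√5228344 ≈ 2202/2286.5572 ≈ 0.9630

r ≈ 0.9630


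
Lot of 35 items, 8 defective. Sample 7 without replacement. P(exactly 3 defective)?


Hypergeometric: C(8,3)×C(27,4)/C(35,7)
= 56×17550/6724520 = 24570/168113

P(X=3) = 24570/168113 ≈ 14.62%


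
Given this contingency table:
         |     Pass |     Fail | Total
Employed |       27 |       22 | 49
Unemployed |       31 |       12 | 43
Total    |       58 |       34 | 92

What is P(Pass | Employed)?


P(Pass | Employed) = 27/(27+22) = 27/49

P(Pass|Employed) = 27/49 ≈ 55.10%


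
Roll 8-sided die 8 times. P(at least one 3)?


P(no 3)^8 = (7/8)^8 = 5764801/16777216
P(≥1) = 1 - 5764801/16777216 = 11012415/16777216

P = 11012415/16777216 ≈ 65.64%


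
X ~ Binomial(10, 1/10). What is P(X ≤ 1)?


P(X ≤ 1) = Σ P(X=i) for i=0..1
P(X=0) = 3486784401/10000000000
P(X=1) = 387420489/1000000000
Sum = 7360989291/10000000000

P(X ≤ 1) = 7360989291/10000000000 ≈ 73.61%


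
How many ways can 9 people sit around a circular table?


Circular arrangements of 9 distinct objects: fix one position to break rotational symmetry.
(n-1)! = 8! = 40320

40320


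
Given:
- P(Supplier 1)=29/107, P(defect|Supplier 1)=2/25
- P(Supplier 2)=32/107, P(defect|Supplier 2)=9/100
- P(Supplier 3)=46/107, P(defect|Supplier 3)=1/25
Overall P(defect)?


P(B) = Σ P(B|Aᵢ)×P(Aᵢ)
  2/25×29/107 = 58/2675
  9/100×32/107 = 72/2675
  1/25×46/107 = 46/2675
Sum = 176/2675

P(defect) = 176/2675 ≈ 6.58%


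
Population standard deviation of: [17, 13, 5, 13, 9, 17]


Mean = 74/6 = 37/3
  (17-37/3)²=196/9
  (13-37/3)²=4/9
  (5-37/3)²=484/9
  (13-37/3)²=4/9
  (9-37/3)²=100/9
  (17-37/3)²=196/9
Σ(x-μ)² = 328/3
σ² = (328/3)/6 = 164/9

σ = √(164/9) ≈ 4.2687


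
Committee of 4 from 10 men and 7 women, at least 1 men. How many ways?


Count by #men:
  1M,3W: C(10,1)×C(7,3)=350
  2M,2W: C(10,2)×C(7,2)=945
  3M,1W: C(10,3)×C(7,1)=840
  4M,0W: C(10,4)×C(7,0)=210
Total = 2345

2345


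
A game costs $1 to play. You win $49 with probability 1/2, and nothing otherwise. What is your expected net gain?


E[gain] = (49-1)×1/2 + (-1)×1/2
= 24 - 1/2 = 47/2

Expected net gain = $47/2 ≈ $23.50


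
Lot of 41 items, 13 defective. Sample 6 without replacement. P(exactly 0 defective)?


Hypergeometric: C(13,0)×C(28,6)/C(41,6)
= 1×376740/4496388 = 2415/28823

P(X=0) = 2415/28823 ≈ 8.38%


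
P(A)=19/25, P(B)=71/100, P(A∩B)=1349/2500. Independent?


P(A)×P(B) = 1349/2500
P(A∩B) = 1349/2500
Equal ✓ → Independent

Yes, independent


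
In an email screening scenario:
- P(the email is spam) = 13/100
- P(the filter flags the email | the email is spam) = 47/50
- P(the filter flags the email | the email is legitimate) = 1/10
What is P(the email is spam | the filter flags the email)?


Using Bayes' theorem:
P(A|B) = P(B|A)·P(A) / P(B)

P(the filter flags the email) = 47/50 × 13/100 + 1/10 × 87/100
= 611/5000 + 87/1000 = 523/2500

P(the email is spam|the filter flags the email) = (611/5000) / (523/2500) = 611/1046

P(the email is spam|the filter flags the email) = 611/1046 ≈ 58.41%


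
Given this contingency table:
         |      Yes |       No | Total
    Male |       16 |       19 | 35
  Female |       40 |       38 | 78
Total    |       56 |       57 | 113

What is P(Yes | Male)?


P(Yes | Male) = 16/(16+19) = 16/35

P(Yes|Male) = 16/35 ≈ 45.71%


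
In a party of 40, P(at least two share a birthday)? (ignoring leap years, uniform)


P(all different) = Π(365-i)/365 for i=0..39
= 0.108768
P(match) = 1 - 0.108768 = 0.891232

P ≈ 0.8912 ≈ 89.12%


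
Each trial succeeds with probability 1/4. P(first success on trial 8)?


Geometric: P(X=8) = (1-p)^(k-1)×p = (3/4)^7×1/4 = 2187/65536

P(X=8) = 2187/65536 ≈ 3.34%


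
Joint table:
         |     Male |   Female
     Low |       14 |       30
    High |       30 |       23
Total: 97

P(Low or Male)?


P(Low∨Male) = P(Low) + P(Male) - P(Low∧Male)
= (44 + 44 - 14)/97 = 74/97

P = 74/97 ≈ 76.29%


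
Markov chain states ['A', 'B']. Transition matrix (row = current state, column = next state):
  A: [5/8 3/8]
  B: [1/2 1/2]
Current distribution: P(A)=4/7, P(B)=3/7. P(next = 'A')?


P(next=A) = Σᵢ P(now=i)×P(i→A)
= 4/7×5/8 + 3/7×1/2
= 5/14 + 3/14 = 4/7

P = 4/7 ≈ 0.5714


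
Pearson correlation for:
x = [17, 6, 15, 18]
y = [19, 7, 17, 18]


n=4, Σx=56, Σy=61, Σxy=944, Σx²=874, Σy²=1023
r = (4×944 - 56×61)/√((4×874 - 56²)(4×1023 - 61²))
= 360/√(360×371) = 360/√133560 ≈ 360/365.4586 ≈ 0.9851

r ≈ 0.9851


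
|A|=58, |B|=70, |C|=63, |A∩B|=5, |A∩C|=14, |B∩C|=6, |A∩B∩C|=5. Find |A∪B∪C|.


|A∪B∪C| = 58+70+63-5-14-6+5 = 171

|A∪B∪C| = 171


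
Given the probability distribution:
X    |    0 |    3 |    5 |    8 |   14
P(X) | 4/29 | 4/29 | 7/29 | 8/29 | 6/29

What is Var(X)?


E[X] = 195/29
E[X²] = 1899/29
Var(X) = E[X²] - (E[X])² = 1899/29 - 38025/841 = 17046/841

Var(X) = 17046/841 ≈ 20.2687


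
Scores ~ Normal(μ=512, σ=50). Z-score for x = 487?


z = (x - μ)/σ = (487 - 512)/50 = -0.5

z = -0.5


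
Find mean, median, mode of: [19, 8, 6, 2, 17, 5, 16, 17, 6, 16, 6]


Sorted: [2, 5, 6, 6, 6, 8, 16, 16, 17, 17, 19]
Mean = 118/11
Median = 8
Freq: {19: 1, 8: 1, 6: 3, 2: 1, 17: 2, 5: 1, 16: 2}
Mode: [6]

Mean=118/11, Median=8, Mode=6


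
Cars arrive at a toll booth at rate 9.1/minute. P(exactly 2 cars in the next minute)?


Poisson(λ=9.1): P(X=2) = e^(-λ)×λ^k/k!
= e^(-9.1) × 9.1^2 / 2!
≈ 0.0001116658085 × 82.81 / 2 ≈ 0.004624

P(X=2) ≈ 0.004624 ≈ 0.46%


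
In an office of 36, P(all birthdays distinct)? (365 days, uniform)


P(all different) = Π(365-i)/365 for i=0..35
= (365/365)×(364/365)×...×(330/365)
= 0.167818

P ≈ 0.1678 ≈ 16.78%


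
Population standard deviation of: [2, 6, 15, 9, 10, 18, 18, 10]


Mean = 88/8 = 11
  (2-11)²=81
  (6-11)²=25
  (15-11)²=16
  (9-11)²=4
  (10-11)²=1
  (18-11)²=49
  (18-11)²=49
  (10-11)²=1
Σ(x-μ)² = 226
σ² = 226/8 = 113/4

σ = √(113/4) ≈ 5.3151


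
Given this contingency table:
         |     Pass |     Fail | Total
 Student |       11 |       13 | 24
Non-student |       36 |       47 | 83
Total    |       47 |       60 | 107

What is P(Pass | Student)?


P(Pass | Student) = 11/(11+13) = 11/24

P(Pass|Student) = 11/24 ≈ 45.83%


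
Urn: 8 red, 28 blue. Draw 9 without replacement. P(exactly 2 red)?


Hypergeometric: C(8,2)×C(28,7)/C(36,9)
= 28×1184040/94143280 = 5382/15283

P(X=2) = 5382/15283 ≈ 35.22%


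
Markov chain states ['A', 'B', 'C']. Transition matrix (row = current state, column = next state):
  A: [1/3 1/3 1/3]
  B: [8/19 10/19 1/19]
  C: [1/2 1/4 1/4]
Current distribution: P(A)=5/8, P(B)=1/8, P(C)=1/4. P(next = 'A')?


P(next=A) = Σᵢ P(now=i)×P(i→A)
= 5/8×1/3 + 1/8×8/19 + 1/4×1/2
= 5/24 + 1/19 + 1/8 = 22/57

P = 22/57 ≈ 0.3860


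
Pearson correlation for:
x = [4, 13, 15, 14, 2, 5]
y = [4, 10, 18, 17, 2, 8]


n=6, Σx=53, Σy=59, Σxy=698, Σx²=635, Σy²=797
r = (6×698 - 53×59)/√((6×635 - 53²)(6×797 - 59²))
= 1061/√(1001×1301) = 1061/√1302301 ≈ 1061/1141.1840 ≈ 0.9297

r ≈ 0.9297


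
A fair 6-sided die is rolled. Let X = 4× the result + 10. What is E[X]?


E[die] = (1+6)/2 = 7/2
E[X] = 4×7/2 + 10 = 24

E[X] = 24


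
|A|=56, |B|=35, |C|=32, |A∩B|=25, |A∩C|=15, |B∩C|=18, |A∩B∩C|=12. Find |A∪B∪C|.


|A∪B∪C| = 56+35+32-25-15-18+12 = 77

|A∪B∪C| = 77


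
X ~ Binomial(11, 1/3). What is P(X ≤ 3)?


P(X ≤ 3) = Σ P(X=i) for i=0..3
P(X=0) = 2048/177147
P(X=1) = 11264/177147
P(X=2) = 28160/177147
P(X=3) = 14080/59049
Sum = 27904/59049

P(X ≤ 3) = 27904/59049 ≈ 47.26%


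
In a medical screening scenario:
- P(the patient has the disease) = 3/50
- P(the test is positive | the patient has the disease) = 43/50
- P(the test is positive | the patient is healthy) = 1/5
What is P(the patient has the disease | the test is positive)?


Using Bayes' theorem:
P(A|B) = P(B|A)·P(A) / P(B)

P(the test is positive) = 43/50 × 3/50 + 1/5 × 47/50
= 129/2500 + 47/250 = 599/2500

P(the patient has the disease|the test is positive) = (129/2500) / (599/2500) = 129/599

P(the patient has the disease|the test is positive) = 129/599 ≈ 21.54%


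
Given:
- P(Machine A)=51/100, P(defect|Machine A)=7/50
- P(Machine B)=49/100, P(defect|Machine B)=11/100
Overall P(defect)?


P(B) = Σ P(B|Aᵢ)×P(Aᵢ)
  7/50×51/100 = 357/5000
  11/100×49/100 = 539/10000
Sum = 1253/10000

P(defect) = 1253/10000 ≈ 12.53%


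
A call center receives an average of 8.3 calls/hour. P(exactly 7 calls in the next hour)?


Poisson(λ=8.3): P(X=7) = e^(-λ)×λ^k/k!
= e^(-8.3) × 8.3^7 / 7!
≈ 0.0002485168271 × 2713605.09896 / 5040 ≈ 0.133805

P(X=7) ≈ 0.133805 ≈ 13.38%


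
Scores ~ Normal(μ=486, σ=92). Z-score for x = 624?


z = (x - μ)/σ = (624 - 486)/92 = 1.5

z = 1.5


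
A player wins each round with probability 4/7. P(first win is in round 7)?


Geometric: P(X=7) = (1-p)^(k-1)×p = (3/7)^6×4/7 = 2916/823543

P(X=7) = 2916/823543 ≈ 0.35%


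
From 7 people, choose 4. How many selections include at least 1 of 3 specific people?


Complement: C(7,4) - C(4,4) = 35 - 1 = 34

34


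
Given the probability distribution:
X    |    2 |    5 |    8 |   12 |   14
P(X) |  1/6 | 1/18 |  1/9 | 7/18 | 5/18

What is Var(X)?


E[X] = 181/18
E[X²] = 2153/18
Var(X) = E[X²] - (E[X])² = 2153/18 - 32761/324 = 5993/324

Var(X) = 5993/324 ≈ 18.4969


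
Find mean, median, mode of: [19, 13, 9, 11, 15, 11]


Sorted: [9, 11, 11, 13, 15, 19]
Mean = 78/6 = 13
Median = 12
Freq: {19: 1, 13: 1, 9: 1, 11: 2, 15: 1}
Mode: [11]

Mean=13, Median=12, Mode=11


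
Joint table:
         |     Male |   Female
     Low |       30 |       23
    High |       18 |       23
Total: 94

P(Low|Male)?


P(Low|Male) = 30/(30+18) = 30/48 = 5/8

P = 5/8 ≈ 62.50%


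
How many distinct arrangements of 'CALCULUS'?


Letters: 8, freq: {'C': 2, 'A': 1, 'L': 2, 'U': 2, 'S': 1}
8!/(2!×1!×2!×2!×1!) = 40320/8 = 5040

5040


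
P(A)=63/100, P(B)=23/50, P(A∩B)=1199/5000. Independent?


P(A)×P(B) = 1449/5000
P(A∩B) = 1199/5000
Not equal → NOT independent

No, not independent


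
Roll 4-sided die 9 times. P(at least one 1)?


P(no 1)^9 = (3/4)^9 = 19683/262144
P(≥1) = 1 - 19683/262144 = 242461/262144

P = 242461/262144 ≈ 92.49%


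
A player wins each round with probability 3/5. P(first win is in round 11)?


Geometric: P(X=11) = (1-p)^(k-1)×p = (2/5)^10×3/5 = 3072/48828125

P(X=11) = 3072/48828125 ≈ 0.01%


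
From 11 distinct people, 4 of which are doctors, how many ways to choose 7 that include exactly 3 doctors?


Choose 3 of the 4 doctors and 4 of the other 7 people:
C(4,3)×C(7,4) = 4×35 = 140

140


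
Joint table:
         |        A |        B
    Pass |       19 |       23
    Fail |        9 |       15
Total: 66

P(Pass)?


P(Pass) = (19+23)/66 = 42/66 = 7/11

P(Pass) = 7/11 ≈ 63.64%


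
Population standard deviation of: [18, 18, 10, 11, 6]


Mean = 63/5
  (18-63/5)²=729/25
  (18-63/5)²=729/25
  (10-63/5)²=169/25
  (11-63/5)²=64/25
  (6-63/5)²=1089/25
Σ(x-μ)² = 556/5
σ² = (556/5)/5 = 556/25

σ = √(556/25) ≈ 4.7159


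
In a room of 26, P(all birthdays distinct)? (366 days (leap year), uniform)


P(all different) = Π(366-i)/366 for i=0..25
= (366/366)×(365/366)×...×(341/366)
= 0.402786

P ≈ 0.4028 ≈ 40.28%


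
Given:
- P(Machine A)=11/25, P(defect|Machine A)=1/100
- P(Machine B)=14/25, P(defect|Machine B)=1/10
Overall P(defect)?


P(B) = Σ P(B|Aᵢ)×P(Aᵢ)
  1/100×11/25 = 11/2500
  1/10×14/25 = 7/125
Sum = 151/2500

P(defect) = 151/2500 ≈ 6.04%


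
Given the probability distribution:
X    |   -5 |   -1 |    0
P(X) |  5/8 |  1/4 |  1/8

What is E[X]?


E[X] = Σ x·P(X=x)
= (-5)×(5/8) + (-1)×(1/4) + (0)×(1/8)
= -27/8

E[X] = -27/8


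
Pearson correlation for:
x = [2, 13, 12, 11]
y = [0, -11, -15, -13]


n=4, Σx=38, Σy=-39, Σxy=-466, Σx²=438, Σy²=515
r = (4×(-466) - 38×(-39))/√((4×438 - 38²)(4×515 - (-39)²))
= -382/√(308×539) = -382/√166012 ≈ -382/407.4457 ≈ -0.9375

r ≈ -0.9375


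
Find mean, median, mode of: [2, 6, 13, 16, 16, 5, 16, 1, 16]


Sorted: [1, 2, 5, 6, 13, 16, 16, 16, 16]
Mean = 91/9
Median = 13
Freq: {2: 1, 6: 1, 13: 1, 16: 4, 5: 1, 1: 1}
Mode: [16]

Mean=91/9, Median=13, Mode=16


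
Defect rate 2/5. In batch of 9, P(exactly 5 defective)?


Binomial: P(X=5) = C(9,5)×p^5×(1-p)^4
= 126 × 32/3125 × 81/625 = 326592/1953125

P(X=5) = 326592/1953125 ≈ 16.72%


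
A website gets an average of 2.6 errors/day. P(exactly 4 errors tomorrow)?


Poisson(λ=2.6): P(X=4) = e^(-λ)×λ^k/k!
= e^(-2.6) × 2.6^4 / 4!
≈ 0.07427357821 × 45.6976 / 24 ≈ 0.141422

P(X=4) ≈ 0.141422 ≈ 14.14%


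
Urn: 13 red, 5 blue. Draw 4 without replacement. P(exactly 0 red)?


Hypergeometric: C(13,0)×C(5,4)/C(18,4)
= 1×5/3060 = 1/612

P(X=0) = 1/612 ≈ 0.16%


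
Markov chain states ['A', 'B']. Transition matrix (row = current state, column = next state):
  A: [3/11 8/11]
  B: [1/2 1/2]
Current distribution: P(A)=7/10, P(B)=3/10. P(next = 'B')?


P(next=B) = Σᵢ P(now=i)×P(i→B)
= 7/10×8/11 + 3/10×1/2
= 28/55 + 3/20 = 29/44

P = 29/44 ≈ 0.6591


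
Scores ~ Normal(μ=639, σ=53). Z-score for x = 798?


z = (x - μ)/σ = (798 - 639)/53 = 3.0

z = 3.0


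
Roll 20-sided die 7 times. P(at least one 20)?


P(no 20)^7 = (19/20)^7 = 893871739/1280000000
P(≥1) = 1 - 893871739/1280000000 = 386128261/1280000000

P = 386128261/1280000000 ≈ 30.17%


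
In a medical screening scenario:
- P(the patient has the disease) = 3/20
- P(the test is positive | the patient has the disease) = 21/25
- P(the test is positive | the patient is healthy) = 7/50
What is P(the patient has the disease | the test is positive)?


Using Bayes' theorem:
P(A|B) = P(B|A)·P(A) / P(B)

P(the test is positive) = 21/25 × 3/20 + 7/50 × 17/20
= 63/500 + 119/1000 = 49/200

P(the patient has the disease|the test is positive) = (63/500) / (49/200) = 18/35

P(the patient has the disease|the test is positive) = 18/35 ≈ 51.43%


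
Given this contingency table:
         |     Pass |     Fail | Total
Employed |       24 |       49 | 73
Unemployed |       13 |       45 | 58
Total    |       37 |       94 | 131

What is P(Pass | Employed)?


P(Pass | Employed) = 24/(24+49) = 24/73

P(Pass|Employed) = 24/73 ≈ 32.88%


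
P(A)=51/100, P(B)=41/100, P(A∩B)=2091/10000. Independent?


P(A)×P(B) = 2091/10000
P(A∩B) = 2091/10000
Equal ✓ → Independent

Yes, independent


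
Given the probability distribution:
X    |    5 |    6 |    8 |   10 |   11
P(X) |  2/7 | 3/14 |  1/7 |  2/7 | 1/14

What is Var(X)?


E[X] = 15/2
E[X²] = 857/14
Var(X) = E[X²] - (E[X])² = 857/14 - 225/4 = 139/28

Var(X) = 139/28 ≈ 4.9643


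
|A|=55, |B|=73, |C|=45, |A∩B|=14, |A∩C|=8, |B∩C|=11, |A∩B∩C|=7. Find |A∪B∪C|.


|A∪B∪C| = 55+73+45-14-8-11+7 = 147

|A∪B∪C| = 147


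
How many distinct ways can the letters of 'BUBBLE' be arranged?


Letters: 6, freq: {'B': 3, 'U': 1, 'L': 1, 'E': 1}
6!/(3!×1!×1!×1!) = 720/6 = 120

120


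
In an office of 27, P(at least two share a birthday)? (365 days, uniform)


P(all different) = Π(365-i)/365 for i=0..26
= 0.373141
P(match) = 1 - 0.373141 = 0.626859

P ≈ 0.6269 ≈ 62.69%


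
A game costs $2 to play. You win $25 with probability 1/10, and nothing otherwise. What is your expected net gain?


E[gain] = (25-2)×1/10 + (-2)×9/10
= 23/10 - 9/5 = 1/2

Expected net gain = $1/2 ≈ $0.50


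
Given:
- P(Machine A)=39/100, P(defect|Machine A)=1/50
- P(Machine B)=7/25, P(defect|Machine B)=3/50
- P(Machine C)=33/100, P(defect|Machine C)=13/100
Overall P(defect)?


P(B) = Σ P(B|Aᵢ)×P(Aᵢ)
  1/50×39/100 = 39/5000
  3/50×7/25 = 21/1250
  13/100×33/100 = 429/10000
Sum = 27/400

P(defect) = 27/400 ≈ 6.75%


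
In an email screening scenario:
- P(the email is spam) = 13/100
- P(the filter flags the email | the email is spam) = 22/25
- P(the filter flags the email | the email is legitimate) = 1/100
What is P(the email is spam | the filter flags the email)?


Using Bayes' theorem:
P(A|B) = P(B|A)·P(A) / P(B)

P(the filter flags the email) = 22/25 × 13/100 + 1/100 × 87/100
= 143/1250 + 87/10000 = 1231/10000

P(the email is spam|the filter flags the email) = (143/1250) / (1231/10000) = 1144/1231

P(the email is spam|the filter flags the email) = 1144/1231 ≈ 92.93%


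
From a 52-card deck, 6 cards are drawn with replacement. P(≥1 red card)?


P(not a red card) = 26/52 = 1/2
P(none in 6 draws) = (1/2)^6 = 1/64
P(≥1 red card) = 1 - 1/64 = 63/64

P = 63/64 ≈ 98.44%


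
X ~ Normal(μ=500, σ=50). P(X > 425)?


z = (425-500)/50 = -1.5
P(X > 425) = 1 - P(Z ≤ -1.5) = 1 - 0.0668 = 0.9332

P(X > 425) ≈ 0.9332


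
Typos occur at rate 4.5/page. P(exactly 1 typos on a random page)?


Poisson(λ=4.5): P(X=1) = e^(-λ)×λ^k/k!
= e^(-4.5) × 4.5^1 / 1!
≈ 0.01110899654 × 4.5 / 1 ≈ 0.049990

P(X=1) ≈ 0.049990 ≈ 5.00%


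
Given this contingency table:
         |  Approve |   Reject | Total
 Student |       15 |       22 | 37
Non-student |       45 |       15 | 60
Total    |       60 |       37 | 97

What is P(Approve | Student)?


P(Approve | Student) = 15/(15+22) = 15/37

P(Approve|Student) = 15/37 ≈ 40.54%


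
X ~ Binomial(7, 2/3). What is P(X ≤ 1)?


P(X ≤ 1) = Σ P(X=i) for i=0..1
P(X=0) = 1/2187
P(X=1) = 14/2187
Sum = 5/729

P(X ≤ 1) = 5/729 ≈ 0.69%


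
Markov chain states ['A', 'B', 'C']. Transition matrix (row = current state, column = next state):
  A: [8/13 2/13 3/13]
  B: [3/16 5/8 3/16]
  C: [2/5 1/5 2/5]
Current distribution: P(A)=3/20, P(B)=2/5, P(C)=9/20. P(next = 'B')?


P(next=B) = Σᵢ P(now=i)×P(i→B)
= 3/20×2/13 + 2/5×5/8 + 9/20×1/5
= 3/130 + 1/4 + 9/100 = 118/325

P = 118/325 ≈ 0.3631


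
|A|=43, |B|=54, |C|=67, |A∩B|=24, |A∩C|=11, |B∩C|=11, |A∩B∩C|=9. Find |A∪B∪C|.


|A∪B∪C| = 43+54+67-24-11-11+9 = 127

|A∪B∪C| = 127


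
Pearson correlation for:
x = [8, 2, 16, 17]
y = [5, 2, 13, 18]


n=4, Σx=43, Σy=38, Σxy=558, Σx²=613, Σy²=522
r = (4×558 - 43×38)/√((4×613 - 43²)(4×522 - 38²))
= 598/√(603×644) = 598/√388332 ≈ 598/623.1629 ≈ 0.9596

r ≈ 0.9596


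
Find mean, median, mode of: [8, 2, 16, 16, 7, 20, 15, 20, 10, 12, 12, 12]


Sorted: [2, 7, 8, 10, 12, 12, 12, 15, 16, 16, 20, 20]
Mean = 150/12 = 25/2
Median = 12
Freq: {8: 1, 2: 1, 16: 2, 7: 1, 20: 2, 15: 1, 10: 1, 12: 3}
Mode: [12]

Mean=25/2, Median=12, Mode=12


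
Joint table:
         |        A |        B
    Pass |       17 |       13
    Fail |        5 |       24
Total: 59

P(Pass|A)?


P(Pass|A) = 17/(17+5) = 17/22

P = 17/22 ≈ 77.27%


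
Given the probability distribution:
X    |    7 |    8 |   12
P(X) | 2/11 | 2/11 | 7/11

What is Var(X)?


E[X] = 114/11
E[X²] = 1234/11
Var(X) = E[X²] - (E[X])² = 1234/11 - 12996/121 = 578/121

Var(X) = 578/121 ≈ 4.7769


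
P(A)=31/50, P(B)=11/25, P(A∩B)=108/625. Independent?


P(A)×P(B) = 341/1250
P(A∩B) = 108/625
Not equal → NOT independent

No, not independent


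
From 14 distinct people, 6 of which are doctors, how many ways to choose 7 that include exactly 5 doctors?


Choose 5 of the 6 doctors and 2 of the other 8 people:
C(6,5)×C(8,2) = 6×28 = 168

168


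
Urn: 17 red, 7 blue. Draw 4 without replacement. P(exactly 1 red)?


Hypergeometric: C(17,1)×C(7,3)/C(24,4)
= 17×35/10626 = 85/1518

P(X=1) = 85/1518 ≈ 5.60%


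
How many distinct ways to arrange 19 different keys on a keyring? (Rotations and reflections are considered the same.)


Free circular arrangements: rotations and reflections both identified.
(n-1)!/2 = 18!/2 = 6402373705728000/2 = 3201186852864000

3201186852864000


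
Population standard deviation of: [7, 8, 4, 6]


Mean = 25/4
  (7-25/4)²=9/16
  (8-25/4)²=49/16
  (4-25/4)²=81/16
  (6-25/4)²=1/16
Σ(x-μ)² = 35/4
σ² = (35/4)/4 = 35/16

σ = √(35/16) ≈ 1.4790


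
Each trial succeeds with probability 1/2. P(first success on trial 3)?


Geometric: P(X=3) = (1-p)^(k-1)×p = (1/2)^2×1/2 = 1/8

P(X=3) = 1/8 ≈ 12.50%


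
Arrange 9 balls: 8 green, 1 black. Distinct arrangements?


9!/(8!×1!) = 9

9


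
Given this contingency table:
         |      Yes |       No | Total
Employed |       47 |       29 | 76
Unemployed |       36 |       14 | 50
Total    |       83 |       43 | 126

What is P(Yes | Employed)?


P(Yes | Employed) = 47/(47+29) = 47/76

P(Yes|Employed) = 47/76 ≈ 61.84%


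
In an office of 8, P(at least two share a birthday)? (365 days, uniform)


P(all different) = Π(365-i)/365 for i=0..7
= 0.925665
P(match) = 1 - 0.925665 = 0.074335

P ≈ 0.0743 ≈ 7.43%


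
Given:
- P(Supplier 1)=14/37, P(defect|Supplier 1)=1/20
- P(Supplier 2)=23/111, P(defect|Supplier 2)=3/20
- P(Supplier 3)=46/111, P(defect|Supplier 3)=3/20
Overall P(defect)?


P(B) = Σ P(B|Aᵢ)×P(Aᵢ)
  1/20×14/37 = 7/370
  3/20×23/111 = 23/740
  3/20×46/111 = 23/370
Sum = 83/740

P(defect) = 83/740 ≈ 11.22%


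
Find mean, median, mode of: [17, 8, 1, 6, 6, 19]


Sorted: [1, 6, 6, 8, 17, 19]
Mean = 57/6 = 19/2
Median = 7
Freq: {17: 1, 8: 1, 1: 1, 6: 2, 19: 1}
Mode: [6]

Mean=19/2, Median=7, Mode=6


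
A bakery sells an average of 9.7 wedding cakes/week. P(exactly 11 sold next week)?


Poisson(λ=9.7): P(X=11) = e^(-λ)×λ^k/k!
= e^(-9.7) × 9.7^11 / 11!
≈ 6.128349505e-05 × 71530140308.8 / 39916800 ≈ 0.109819

P(X=11) ≈ 0.109819 ≈ 10.98%


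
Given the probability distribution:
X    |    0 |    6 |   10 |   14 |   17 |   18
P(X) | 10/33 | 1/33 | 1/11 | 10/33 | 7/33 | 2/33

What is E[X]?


E[X] = Σ x·P(X=x)
= (0)×(10/33) + (6)×(1/33) + (10)×(1/11) + (14)×(10/33) + (17)×(7/33) + (18)×(2/33)
= 331/33

E[X] = 331/33


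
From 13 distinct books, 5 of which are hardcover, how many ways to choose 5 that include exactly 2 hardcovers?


Choose 2 of the 5 hardcovers and 3 of the other 8 books:
C(5,2)×C(8,3) = 10×56 = 560

560


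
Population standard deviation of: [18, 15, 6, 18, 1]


Mean = 58/5
  (18-58/5)²=1024/25
  (15-58/5)²=289/25
  (6-58/5)²=784/25
  (18-58/5)²=1024/25
  (1-58/5)²=2809/25
Σ(x-μ)² = 1186/5
σ² = (1186/5)/5 = 1186/25

σ = √(1186/25) ≈ 6.8877


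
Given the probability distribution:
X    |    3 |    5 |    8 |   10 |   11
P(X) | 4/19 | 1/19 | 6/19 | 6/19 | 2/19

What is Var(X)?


E[X] = 147/19
E[X²] = 1287/19
Var(X) = E[X²] - (E[X])² = 1287/19 - 21609/361 = 2844/361

Var(X) = 2844/361 ≈ 7.8781


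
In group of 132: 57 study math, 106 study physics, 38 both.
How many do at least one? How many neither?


|A∪B| = 57+106-38 = 125
Neither = 132-125 = 7

At least one: 125; Neither: 7


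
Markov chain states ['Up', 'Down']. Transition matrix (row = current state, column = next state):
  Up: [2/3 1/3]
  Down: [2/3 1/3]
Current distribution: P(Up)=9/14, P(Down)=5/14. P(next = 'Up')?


P(next=Up) = Σᵢ P(now=i)×P(i→Up)
= 9/14×2/3 + 5/14×2/3
= 3/7 + 5/21 = 2/3

P = 2/3 ≈ 0.6667


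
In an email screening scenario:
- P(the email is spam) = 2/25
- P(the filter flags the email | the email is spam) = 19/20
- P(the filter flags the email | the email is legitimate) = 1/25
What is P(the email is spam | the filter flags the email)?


Using Bayes' theorem:
P(A|B) = P(B|A)·P(A) / P(B)

P(the filter flags the email) = 19/20 × 2/25 + 1/25 × 23/25
= 19/250 + 23/625 = 141/1250

P(the email is spam|the filter flags the email) = (19/250) / (141/1250) = 95/141

P(the email is spam|the filter flags the email) = 95/141 ≈ 67.38%


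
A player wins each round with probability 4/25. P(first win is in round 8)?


Geometric: P(X=8) = (1-p)^(k-1)×p = (21/25)^7×4/25 = 7204354164/152587890625

P(X=8) = 7204354164/152587890625 ≈ 4.72%


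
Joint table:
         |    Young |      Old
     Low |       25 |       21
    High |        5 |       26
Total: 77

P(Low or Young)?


P(Low∨Young) = P(Low) + P(Young) - P(Low∧Young)
= (46 + 30 - 25)/77 = 51/77

P = 51/77 ≈ 66.23%


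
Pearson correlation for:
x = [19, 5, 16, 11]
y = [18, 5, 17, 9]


n=4, Σx=51, Σy=49, Σxy=738, Σx²=763, Σy²=719
r = (4×738 - 51×49)/√((4×763 - 51²)(4×719 - 49²))
= 453/√(451×475) = 453/√214225 ≈ 453/462.8445 ≈ 0.9787

r ≈ 0.9787


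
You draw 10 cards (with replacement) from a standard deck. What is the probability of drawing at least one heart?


P(not a heart) = 39/52 = 3/4
P(none in 10 draws) = (3/4)^10 = 59049/1048576
P(≥1 heart) = 1 - 59049/1048576 = 989527/1048576

P = 989527/1048576 ≈ 94.37%


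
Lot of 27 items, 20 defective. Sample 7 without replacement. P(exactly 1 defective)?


Hypergeometric: C(20,1)×C(7,6)/C(27,7)
= 20×7/888030 = 14/88803

P(X=1) = 14/88803 ≈ 0.02%


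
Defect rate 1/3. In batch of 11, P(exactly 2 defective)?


Binomial: P(X=2) = C(11,2)×p^2×(1-p)^9
= 55 × 1/9 × 512/19683 = 28160/177147

P(X=2) = 28160/177147 ≈ 15.90%


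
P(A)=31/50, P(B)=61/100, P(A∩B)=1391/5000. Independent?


P(A)×P(B) = 1891/5000
P(A∩B) = 1391/5000
Not equal → NOT independent

No, not independent


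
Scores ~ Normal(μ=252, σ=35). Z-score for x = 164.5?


z = (x - μ)/σ = (164.5 - 252)/35 = -2.5

z = -2.5


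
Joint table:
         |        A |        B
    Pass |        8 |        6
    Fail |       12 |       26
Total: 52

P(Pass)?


P(Pass) = (8+6)/52 = 14/52 = 7/26

P(Pass) = 7/26 ≈ 26.92%


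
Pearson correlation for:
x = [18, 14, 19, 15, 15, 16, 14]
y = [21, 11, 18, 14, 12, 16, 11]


n=7, Σx=111, Σy=103, Σxy=1674, Σx²=1783, Σy²=1603
r = (7×1674 - 111×103)/√((7×1783 - 111²)(7×1603 - 103²))
= 285/√(160×612) = 285/√97920 ≈ 285/312.9217 ≈ 0.9108

r ≈ 0.9108


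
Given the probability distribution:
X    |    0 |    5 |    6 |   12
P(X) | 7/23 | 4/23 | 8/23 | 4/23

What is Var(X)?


E[X] = 116/23
E[X²] = 964/23
Var(X) = E[X²] - (E[X])² = 964/23 - 13456/529 = 8716/529

Var(X) = 8716/529 ≈ 16.4764


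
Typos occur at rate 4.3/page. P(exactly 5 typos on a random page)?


Poisson(λ=4.3): P(X=5) = e^(-λ)×λ^k/k!
= e^(-4.3) × 4.3^5 / 5!
≈ 0.01356855901 × 1470.08443 / 120 ≈ 0.166224

P(X=5) ≈ 0.166224 ≈ 16.62%


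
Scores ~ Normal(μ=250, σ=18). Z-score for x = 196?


z = (x - μ)/σ = (196 - 250)/18 = -3.0

z = -3.0


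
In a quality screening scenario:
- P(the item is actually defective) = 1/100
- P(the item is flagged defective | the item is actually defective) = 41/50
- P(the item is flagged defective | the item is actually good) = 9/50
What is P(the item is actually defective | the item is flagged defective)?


Using Bayes' theorem:
P(A|B) = P(B|A)·P(A) / P(B)

P(the item is flagged defective) = 41/50 × 1/100 + 9/50 × 99/100
= 41/5000 + 891/5000 = 233/1250

P(the item is actually defective|the item is flagged defective) = (41/5000) / (233/1250) = 41/932

P(the item is actually defective|the item is flagged defective) = 41/932 ≈ 4.40%


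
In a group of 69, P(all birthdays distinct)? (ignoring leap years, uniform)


P(all different) = Π(365-i)/365 for i=0..68
= (365/365)×(364/365)×...×(297/365)
= 0.001036

P ≈ 0.0010 ≈ 0.10%


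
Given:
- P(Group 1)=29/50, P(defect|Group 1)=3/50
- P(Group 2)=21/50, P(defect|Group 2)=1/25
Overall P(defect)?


P(B) = Σ P(B|Aᵢ)×P(Aᵢ)
  3/50×29/50 = 87/2500
  1/25×21/50 = 21/1250
Sum = 129/2500

P(defect) = 129/2500 ≈ 5.16%


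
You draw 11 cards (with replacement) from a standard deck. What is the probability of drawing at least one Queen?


P(not a Queen) = 48/52 = 12/13
P(none in 11 draws) = (12/13)^11 = 743008370688/1792160394037
P(≥1 Queen) = 1 - 743008370688/1792160394037 = 1049152023349/1792160394037

P = 1049152023349/1792160394037 ≈ 58.54%


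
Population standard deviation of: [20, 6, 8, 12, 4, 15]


Mean = 65/6
  (20-65/6)²=3025/36
  (6-65/6)²=841/36
  (8-65/6)²=289/36
  (12-65/6)²=49/36
  (4-65/6)²=1681/36
  (15-65/6)²=625/36
Σ(x-μ)² = 1085/6
σ² = (1085/6)/6 = 1085/36

σ = √(1085/36) ≈ 5.4899


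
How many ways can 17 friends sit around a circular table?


Circular arrangements of 17 distinct objects: fix one position to break rotational symmetry.
(n-1)! = 16! = 20922789888000

20922789888000
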